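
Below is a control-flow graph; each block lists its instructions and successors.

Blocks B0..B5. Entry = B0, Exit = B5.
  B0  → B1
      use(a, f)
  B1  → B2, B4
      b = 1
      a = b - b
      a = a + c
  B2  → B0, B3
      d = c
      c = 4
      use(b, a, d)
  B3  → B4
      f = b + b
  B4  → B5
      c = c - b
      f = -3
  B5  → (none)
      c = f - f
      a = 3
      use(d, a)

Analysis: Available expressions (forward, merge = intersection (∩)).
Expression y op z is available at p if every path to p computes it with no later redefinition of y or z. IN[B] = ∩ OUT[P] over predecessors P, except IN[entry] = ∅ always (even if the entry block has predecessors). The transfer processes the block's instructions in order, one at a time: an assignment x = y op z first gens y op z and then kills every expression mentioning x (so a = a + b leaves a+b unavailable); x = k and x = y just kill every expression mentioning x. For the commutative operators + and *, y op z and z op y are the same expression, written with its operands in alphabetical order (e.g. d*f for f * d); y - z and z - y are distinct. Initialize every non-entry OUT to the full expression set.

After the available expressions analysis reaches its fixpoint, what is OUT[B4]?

Per-block solution:
  B0:   IN={}   OUT={}
  B1:   IN={}   OUT={b-b}
  B2:   IN={b-b}   OUT={b-b}
  B3:   IN={b-b}   OUT={b+b, b-b}
  B4:   IN={b-b}   OUT={b-b}
  B5:   IN={b-b}   OUT={b-b, f-f}

Merge at B4: IN[B4] = OUT[B1] ∩ OUT[B3] = {b-b}
Applying B4's transfer function to that IN value gives OUT[B4] (row B4 above).

Answer: {b-b}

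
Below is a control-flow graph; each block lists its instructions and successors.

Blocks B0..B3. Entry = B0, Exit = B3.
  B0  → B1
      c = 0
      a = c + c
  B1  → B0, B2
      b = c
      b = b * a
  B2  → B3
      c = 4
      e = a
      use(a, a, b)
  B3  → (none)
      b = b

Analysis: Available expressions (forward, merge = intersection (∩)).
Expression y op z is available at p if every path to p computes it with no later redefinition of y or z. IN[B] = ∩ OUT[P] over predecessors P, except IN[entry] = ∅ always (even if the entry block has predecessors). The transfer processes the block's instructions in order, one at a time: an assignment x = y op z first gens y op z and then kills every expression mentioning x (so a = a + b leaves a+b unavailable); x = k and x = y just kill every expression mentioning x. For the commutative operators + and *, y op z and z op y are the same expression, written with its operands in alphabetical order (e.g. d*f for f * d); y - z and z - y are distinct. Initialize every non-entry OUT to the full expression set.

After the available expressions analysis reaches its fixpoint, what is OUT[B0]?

Answer: {c+c}

Trace:
Fixpoint table:
  B0: | IN={} | OUT={c+c}
  B1: | IN={c+c} | OUT={c+c}
  B2: | IN={c+c} | OUT={}
  B3: | IN={} | OUT={}

Merge at B0 (entry node, so the boundary value {} is joined with the incoming edge(s)): IN[B0] = {} ∩ OUT[B1] = {}
Applying B0's transfer function to that IN value gives OUT[B0] (row B0 above).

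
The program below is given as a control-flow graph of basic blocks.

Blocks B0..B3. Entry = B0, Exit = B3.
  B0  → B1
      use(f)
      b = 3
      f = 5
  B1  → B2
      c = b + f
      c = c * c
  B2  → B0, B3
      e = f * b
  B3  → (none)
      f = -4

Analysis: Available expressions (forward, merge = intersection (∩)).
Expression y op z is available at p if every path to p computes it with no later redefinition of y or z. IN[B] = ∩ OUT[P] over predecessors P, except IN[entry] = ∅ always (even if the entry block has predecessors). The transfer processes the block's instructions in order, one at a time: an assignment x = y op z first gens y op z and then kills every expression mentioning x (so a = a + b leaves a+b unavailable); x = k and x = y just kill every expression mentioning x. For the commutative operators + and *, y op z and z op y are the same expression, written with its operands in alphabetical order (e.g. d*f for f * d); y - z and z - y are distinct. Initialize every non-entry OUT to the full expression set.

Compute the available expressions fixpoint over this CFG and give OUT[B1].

Per-block solution:
  B0:  IN={}  OUT={}
  B1:  IN={}  OUT={b+f}
  B2:  IN={b+f}  OUT={b*f, b+f}
  B3:  IN={b*f, b+f}  OUT={}

Merge at B1: IN[B1] = OUT[B0] = {}
Applying B1's transfer function to that IN value gives OUT[B1] (row B1 above).

Answer: {b+f}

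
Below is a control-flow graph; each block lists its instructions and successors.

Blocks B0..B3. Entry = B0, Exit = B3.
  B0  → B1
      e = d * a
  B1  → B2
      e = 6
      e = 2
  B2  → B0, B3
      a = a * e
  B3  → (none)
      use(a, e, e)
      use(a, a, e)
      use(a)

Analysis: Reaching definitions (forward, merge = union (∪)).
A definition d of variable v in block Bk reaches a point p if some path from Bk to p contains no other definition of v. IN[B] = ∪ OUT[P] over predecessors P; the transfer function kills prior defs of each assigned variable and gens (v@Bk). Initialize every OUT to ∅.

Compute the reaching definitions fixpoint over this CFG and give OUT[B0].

Fixpoint table:
  B0: | IN={a@B2, e@B1} | OUT={a@B2, e@B0}
  B1: | IN={a@B2, e@B0} | OUT={a@B2, e@B1}
  B2: | IN={a@B2, e@B1} | OUT={a@B2, e@B1}
  B3: | IN={a@B2, e@B1} | OUT={a@B2, e@B1}

Merge at B0 (entry node, so the boundary value {} is joined with the incoming edge(s)): IN[B0] = {} ⊔ OUT[B2] = {a@B2, e@B1}
Applying B0's transfer function to that IN value gives OUT[B0] (row B0 above).

Answer: {a@B2, e@B0}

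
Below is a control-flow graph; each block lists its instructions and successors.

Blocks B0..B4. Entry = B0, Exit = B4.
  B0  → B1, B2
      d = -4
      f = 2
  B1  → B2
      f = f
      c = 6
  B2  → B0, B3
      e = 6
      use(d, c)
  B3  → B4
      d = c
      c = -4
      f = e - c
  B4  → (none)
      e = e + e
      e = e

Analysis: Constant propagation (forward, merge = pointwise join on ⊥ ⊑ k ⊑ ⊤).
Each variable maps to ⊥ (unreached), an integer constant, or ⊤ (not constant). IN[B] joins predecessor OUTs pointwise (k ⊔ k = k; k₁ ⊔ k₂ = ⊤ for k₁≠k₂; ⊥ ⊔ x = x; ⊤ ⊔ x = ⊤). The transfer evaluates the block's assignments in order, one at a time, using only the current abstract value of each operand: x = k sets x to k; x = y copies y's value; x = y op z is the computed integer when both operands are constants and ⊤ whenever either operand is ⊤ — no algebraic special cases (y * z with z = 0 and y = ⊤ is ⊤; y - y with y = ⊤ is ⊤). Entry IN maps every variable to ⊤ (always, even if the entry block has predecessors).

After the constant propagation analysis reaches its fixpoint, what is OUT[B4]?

Per-block solution:
  B0:   IN=(all ⊤)   OUT={d:-4, f:2; rest ⊤}
  B1:   IN={d:-4, f:2; rest ⊤}   OUT={c:6, d:-4, f:2; rest ⊤}
  B2:   IN={d:-4, f:2; rest ⊤}   OUT={d:-4, e:6, f:2; rest ⊤}
  B3:   IN={d:-4, e:6, f:2; rest ⊤}   OUT={c:-4, e:6, f:10; rest ⊤}
  B4:   IN={c:-4, e:6, f:10; rest ⊤}   OUT={c:-4, e:12, f:10; rest ⊤}

Merge at B4: IN[B4] = OUT[B3] = {a: ⊤, b: ⊤, c: -4, d: ⊤, e: 6, f: 10}
Applying B4's transfer function to that IN value gives OUT[B4] (row B4 above).

Answer: {a: ⊤, b: ⊤, c: -4, d: ⊤, e: 12, f: 10}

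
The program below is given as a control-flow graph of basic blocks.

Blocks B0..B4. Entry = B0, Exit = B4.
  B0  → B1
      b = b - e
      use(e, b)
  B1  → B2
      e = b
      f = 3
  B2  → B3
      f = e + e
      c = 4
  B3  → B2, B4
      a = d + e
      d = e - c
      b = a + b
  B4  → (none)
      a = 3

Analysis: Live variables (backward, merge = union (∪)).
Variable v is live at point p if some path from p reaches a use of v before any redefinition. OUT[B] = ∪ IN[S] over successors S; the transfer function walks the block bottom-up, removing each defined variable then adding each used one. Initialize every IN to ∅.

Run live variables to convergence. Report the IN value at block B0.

Per-block solution:
  B0:   IN={b, d, e}   OUT={b, d}
  B1:   IN={b, d}   OUT={b, d, e}
  B2:   IN={b, d, e}   OUT={b, c, d, e}
  B3:   IN={b, c, d, e}   OUT={b, d, e}
  B4:   IN={}   OUT={}

Merge at B0: OUT[B0] = IN[B1] = {b, d}
Applying B0's transfer function to that OUT value gives IN[B0] (row B0 above).

Answer: {b, d, e}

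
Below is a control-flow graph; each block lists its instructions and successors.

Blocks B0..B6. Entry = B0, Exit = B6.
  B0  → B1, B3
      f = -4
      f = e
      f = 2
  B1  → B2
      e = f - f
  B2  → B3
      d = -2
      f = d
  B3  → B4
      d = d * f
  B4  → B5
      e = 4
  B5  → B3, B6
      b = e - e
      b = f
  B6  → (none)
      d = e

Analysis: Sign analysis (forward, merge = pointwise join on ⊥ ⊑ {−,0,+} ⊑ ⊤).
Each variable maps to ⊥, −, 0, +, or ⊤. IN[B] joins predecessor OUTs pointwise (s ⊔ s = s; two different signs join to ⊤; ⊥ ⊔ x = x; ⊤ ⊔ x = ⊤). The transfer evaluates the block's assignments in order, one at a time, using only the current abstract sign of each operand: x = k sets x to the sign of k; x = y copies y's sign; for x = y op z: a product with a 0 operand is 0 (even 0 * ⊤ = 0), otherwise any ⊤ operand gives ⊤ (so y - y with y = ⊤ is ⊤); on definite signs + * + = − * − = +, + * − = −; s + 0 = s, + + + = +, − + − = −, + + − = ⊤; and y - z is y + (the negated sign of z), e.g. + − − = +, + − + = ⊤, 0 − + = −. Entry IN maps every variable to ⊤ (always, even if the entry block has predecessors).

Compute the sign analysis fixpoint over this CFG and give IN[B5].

Per-block solution:
  B0: | IN=(all ⊤) | OUT={f:+; rest ⊤}
  B1: | IN={f:+; rest ⊤} | OUT={f:+; rest ⊤}
  B2: | IN={f:+; rest ⊤} | OUT={d:-, f:-; rest ⊤}
  B3: | IN=(all ⊤) | OUT=(all ⊤)
  B4: | IN=(all ⊤) | OUT={e:+; rest ⊤}
  B5: | IN={e:+; rest ⊤} | OUT={e:+; rest ⊤}
  B6: | IN={e:+; rest ⊤} | OUT={d:+, e:+; rest ⊤}

Merge at B5: IN[B5] = OUT[B4] = {a: ⊤, b: ⊤, c: ⊤, d: ⊤, e: +, f: ⊤}

Answer: {a: ⊤, b: ⊤, c: ⊤, d: ⊤, e: +, f: ⊤}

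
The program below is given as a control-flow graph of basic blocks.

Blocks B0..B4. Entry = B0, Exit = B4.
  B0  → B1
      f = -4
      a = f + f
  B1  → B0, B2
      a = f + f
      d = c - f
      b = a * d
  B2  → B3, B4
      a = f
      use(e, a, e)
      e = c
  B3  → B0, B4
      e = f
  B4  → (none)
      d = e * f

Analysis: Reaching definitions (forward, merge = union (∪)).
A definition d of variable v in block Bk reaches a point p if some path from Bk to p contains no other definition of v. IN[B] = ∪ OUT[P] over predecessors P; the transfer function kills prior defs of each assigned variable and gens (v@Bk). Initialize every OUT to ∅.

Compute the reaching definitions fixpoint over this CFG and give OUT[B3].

Answer: {a@B2, b@B1, d@B1, e@B3, f@B0}

Working:
Fixpoint table:
  B0: | IN={a@B1, a@B2, b@B1, d@B1, e@B3, f@B0} | OUT={a@B0, b@B1, d@B1, e@B3, f@B0}
  B1: | IN={a@B0, b@B1, d@B1, e@B3, f@B0} | OUT={a@B1, b@B1, d@B1, e@B3, f@B0}
  B2: | IN={a@B1, b@B1, d@B1, e@B3, f@B0} | OUT={a@B2, b@B1, d@B1, e@B2, f@B0}
  B3: | IN={a@B2, b@B1, d@B1, e@B2, f@B0} | OUT={a@B2, b@B1, d@B1, e@B3, f@B0}
  B4: | IN={a@B2, b@B1, d@B1, e@B2, e@B3, f@B0} | OUT={a@B2, b@B1, d@B4, e@B2, e@B3, f@B0}

Merge at B3: IN[B3] = OUT[B2] = {a@B2, b@B1, d@B1, e@B2, f@B0}
Applying B3's transfer function to that IN value gives OUT[B3] (row B3 above).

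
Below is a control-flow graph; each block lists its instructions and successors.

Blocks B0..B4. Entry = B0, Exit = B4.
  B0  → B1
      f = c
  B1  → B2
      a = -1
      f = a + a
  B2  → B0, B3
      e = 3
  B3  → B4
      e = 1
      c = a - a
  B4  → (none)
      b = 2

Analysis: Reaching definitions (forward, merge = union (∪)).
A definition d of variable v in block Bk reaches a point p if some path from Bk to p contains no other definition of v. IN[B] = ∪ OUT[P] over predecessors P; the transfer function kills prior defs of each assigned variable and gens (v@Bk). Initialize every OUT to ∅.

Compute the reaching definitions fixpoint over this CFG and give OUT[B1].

Converged values:
  B0:  IN={a@B1, e@B2, f@B1}  OUT={a@B1, e@B2, f@B0}
  B1:  IN={a@B1, e@B2, f@B0}  OUT={a@B1, e@B2, f@B1}
  B2:  IN={a@B1, e@B2, f@B1}  OUT={a@B1, e@B2, f@B1}
  B3:  IN={a@B1, e@B2, f@B1}  OUT={a@B1, c@B3, e@B3, f@B1}
  B4:  IN={a@B1, c@B3, e@B3, f@B1}  OUT={a@B1, b@B4, c@B3, e@B3, f@B1}

Merge at B1: IN[B1] = OUT[B0] = {a@B1, e@B2, f@B0}
Applying B1's transfer function to that IN value gives OUT[B1] (row B1 above).

Answer: {a@B1, e@B2, f@B1}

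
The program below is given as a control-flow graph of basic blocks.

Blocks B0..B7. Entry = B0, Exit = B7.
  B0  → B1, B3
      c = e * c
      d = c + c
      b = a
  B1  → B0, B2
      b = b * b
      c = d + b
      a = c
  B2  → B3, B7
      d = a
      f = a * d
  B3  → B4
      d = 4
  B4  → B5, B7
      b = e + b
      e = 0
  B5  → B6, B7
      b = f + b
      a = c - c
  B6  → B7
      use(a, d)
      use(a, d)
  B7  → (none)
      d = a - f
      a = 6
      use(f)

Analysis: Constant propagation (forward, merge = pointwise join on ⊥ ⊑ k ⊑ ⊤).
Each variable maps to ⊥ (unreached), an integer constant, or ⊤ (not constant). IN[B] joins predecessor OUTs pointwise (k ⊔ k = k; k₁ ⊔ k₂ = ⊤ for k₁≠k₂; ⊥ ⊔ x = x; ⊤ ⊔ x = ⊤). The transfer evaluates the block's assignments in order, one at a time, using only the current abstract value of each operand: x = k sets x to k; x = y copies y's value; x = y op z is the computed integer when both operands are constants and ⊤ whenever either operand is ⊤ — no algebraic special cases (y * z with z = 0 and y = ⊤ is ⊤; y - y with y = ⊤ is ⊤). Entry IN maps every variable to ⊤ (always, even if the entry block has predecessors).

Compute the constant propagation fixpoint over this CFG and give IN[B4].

Converged values:
  B0: | IN=(all ⊤) | OUT=(all ⊤)
  B1: | IN=(all ⊤) | OUT=(all ⊤)
  B2: | IN=(all ⊤) | OUT=(all ⊤)
  B3: | IN=(all ⊤) | OUT={d:4; rest ⊤}
  B4: | IN={d:4; rest ⊤} | OUT={d:4, e:0; rest ⊤}
  B5: | IN={d:4, e:0; rest ⊤} | OUT={d:4, e:0; rest ⊤}
  B6: | IN={d:4, e:0; rest ⊤} | OUT={d:4, e:0; rest ⊤}
  B7: | IN=(all ⊤) | OUT={a:6; rest ⊤}

Merge at B4: IN[B4] = OUT[B3] = {a: ⊤, b: ⊤, c: ⊤, d: 4, e: ⊤, f: ⊤}

Answer: {a: ⊤, b: ⊤, c: ⊤, d: 4, e: ⊤, f: ⊤}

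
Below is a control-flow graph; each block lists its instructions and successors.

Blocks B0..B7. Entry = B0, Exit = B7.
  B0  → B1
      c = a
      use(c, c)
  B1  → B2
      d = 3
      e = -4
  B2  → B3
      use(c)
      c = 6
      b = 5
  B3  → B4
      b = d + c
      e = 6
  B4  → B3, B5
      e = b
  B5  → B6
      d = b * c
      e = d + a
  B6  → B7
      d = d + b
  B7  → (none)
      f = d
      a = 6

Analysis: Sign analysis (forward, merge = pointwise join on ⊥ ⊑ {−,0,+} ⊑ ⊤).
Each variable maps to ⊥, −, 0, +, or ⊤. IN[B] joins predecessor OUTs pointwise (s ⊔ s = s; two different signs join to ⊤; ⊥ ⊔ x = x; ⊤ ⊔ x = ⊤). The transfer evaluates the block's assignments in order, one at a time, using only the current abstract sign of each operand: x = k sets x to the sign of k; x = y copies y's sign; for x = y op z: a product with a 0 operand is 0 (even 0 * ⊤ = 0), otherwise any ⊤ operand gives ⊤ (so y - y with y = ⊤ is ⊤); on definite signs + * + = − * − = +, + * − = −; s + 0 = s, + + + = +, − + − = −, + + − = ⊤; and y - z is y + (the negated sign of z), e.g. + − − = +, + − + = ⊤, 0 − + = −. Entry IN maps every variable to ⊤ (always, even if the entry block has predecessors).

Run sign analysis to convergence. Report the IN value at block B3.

Answer: {a: ⊤, b: +, c: +, d: +, e: ⊤, f: ⊤}

Derivation:
Per-block solution:
  B0:  IN=(all ⊤)  OUT=(all ⊤)
  B1:  IN=(all ⊤)  OUT={d:+, e:-; rest ⊤}
  B2:  IN={d:+, e:-; rest ⊤}  OUT={b:+, c:+, d:+, e:-; rest ⊤}
  B3:  IN={b:+, c:+, d:+; rest ⊤}  OUT={b:+, c:+, d:+, e:+; rest ⊤}
  B4:  IN={b:+, c:+, d:+, e:+; rest ⊤}  OUT={b:+, c:+, d:+, e:+; rest ⊤}
  B5:  IN={b:+, c:+, d:+, e:+; rest ⊤}  OUT={b:+, c:+, d:+; rest ⊤}
  B6:  IN={b:+, c:+, d:+; rest ⊤}  OUT={b:+, c:+, d:+; rest ⊤}
  B7:  IN={b:+, c:+, d:+; rest ⊤}  OUT={a:+, b:+, c:+, d:+, f:+; rest ⊤}

Merge at B3: IN[B3] = OUT[B2] ⊔ OUT[B4] = {a: ⊤, b: +, c: +, d: +, e: ⊤, f: ⊤}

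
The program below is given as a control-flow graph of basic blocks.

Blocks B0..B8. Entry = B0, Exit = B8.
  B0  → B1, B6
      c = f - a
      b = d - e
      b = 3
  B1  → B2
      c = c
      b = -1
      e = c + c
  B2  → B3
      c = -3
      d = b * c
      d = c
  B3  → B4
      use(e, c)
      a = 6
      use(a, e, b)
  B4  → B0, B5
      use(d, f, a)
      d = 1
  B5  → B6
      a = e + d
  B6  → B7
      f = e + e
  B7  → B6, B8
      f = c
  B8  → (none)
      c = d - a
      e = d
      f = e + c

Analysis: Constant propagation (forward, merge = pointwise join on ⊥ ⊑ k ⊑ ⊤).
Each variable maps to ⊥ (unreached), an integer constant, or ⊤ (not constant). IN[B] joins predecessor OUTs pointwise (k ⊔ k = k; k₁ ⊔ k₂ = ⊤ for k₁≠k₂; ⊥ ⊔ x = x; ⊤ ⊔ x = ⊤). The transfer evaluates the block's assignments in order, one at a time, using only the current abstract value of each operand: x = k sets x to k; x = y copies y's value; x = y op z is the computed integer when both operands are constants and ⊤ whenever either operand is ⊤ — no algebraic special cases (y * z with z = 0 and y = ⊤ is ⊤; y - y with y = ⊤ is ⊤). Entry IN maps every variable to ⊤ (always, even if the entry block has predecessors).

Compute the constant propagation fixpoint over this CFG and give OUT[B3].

Answer: {a: 6, b: -1, c: -3, d: -3, e: ⊤, f: ⊤}

Derivation:
Converged values:
  B0: | IN=(all ⊤) | OUT={b:3; rest ⊤}
  B1: | IN={b:3; rest ⊤} | OUT={b:-1; rest ⊤}
  B2: | IN={b:-1; rest ⊤} | OUT={b:-1, c:-3, d:-3; rest ⊤}
  B3: | IN={b:-1, c:-3, d:-3; rest ⊤} | OUT={a:6, b:-1, c:-3, d:-3; rest ⊤}
  B4: | IN={a:6, b:-1, c:-3, d:-3; rest ⊤} | OUT={a:6, b:-1, c:-3, d:1; rest ⊤}
  B5: | IN={a:6, b:-1, c:-3, d:1; rest ⊤} | OUT={b:-1, c:-3, d:1; rest ⊤}
  B6: | IN=(all ⊤) | OUT=(all ⊤)
  B7: | IN=(all ⊤) | OUT=(all ⊤)
  B8: | IN=(all ⊤) | OUT=(all ⊤)

Merge at B3: IN[B3] = OUT[B2] = {a: ⊤, b: -1, c: -3, d: -3, e: ⊤, f: ⊤}
Applying B3's transfer function to that IN value gives OUT[B3] (row B3 above).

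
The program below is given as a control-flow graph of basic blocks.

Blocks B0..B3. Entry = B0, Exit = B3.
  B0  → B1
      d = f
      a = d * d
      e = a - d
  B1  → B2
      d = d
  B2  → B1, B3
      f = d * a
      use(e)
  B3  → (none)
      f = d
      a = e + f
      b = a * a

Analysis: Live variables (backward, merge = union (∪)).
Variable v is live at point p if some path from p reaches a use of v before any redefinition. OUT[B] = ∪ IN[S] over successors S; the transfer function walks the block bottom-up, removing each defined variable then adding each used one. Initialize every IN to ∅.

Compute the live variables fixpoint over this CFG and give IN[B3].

Per-block solution:
  B0:  IN={f}  OUT={a, d, e}
  B1:  IN={a, d, e}  OUT={a, d, e}
  B2:  IN={a, d, e}  OUT={a, d, e}
  B3:  IN={d, e}  OUT={}

B3 is the boundary node: OUT[B3] = {}
Applying B3's transfer function to that OUT value gives IN[B3] (row B3 above).

Answer: {d, e}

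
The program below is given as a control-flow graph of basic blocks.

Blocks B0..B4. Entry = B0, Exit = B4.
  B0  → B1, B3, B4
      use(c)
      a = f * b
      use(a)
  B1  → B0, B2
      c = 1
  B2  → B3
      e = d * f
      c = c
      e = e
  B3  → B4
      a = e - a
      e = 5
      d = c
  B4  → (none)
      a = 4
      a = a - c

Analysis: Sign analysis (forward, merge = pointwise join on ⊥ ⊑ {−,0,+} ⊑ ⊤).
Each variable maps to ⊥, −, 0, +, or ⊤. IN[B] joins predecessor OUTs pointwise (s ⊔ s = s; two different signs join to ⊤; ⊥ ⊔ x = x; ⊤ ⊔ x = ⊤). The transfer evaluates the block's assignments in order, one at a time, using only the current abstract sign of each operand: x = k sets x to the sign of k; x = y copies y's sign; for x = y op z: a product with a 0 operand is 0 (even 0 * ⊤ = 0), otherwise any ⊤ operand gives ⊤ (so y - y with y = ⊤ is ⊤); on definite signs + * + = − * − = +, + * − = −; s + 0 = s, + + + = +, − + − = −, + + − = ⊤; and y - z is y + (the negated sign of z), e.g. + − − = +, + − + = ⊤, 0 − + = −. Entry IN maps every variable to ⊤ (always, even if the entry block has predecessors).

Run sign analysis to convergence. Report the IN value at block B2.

Answer: {a: ⊤, b: ⊤, c: +, d: ⊤, e: ⊤, f: ⊤}

Trace:
Converged values:
  B0:  IN=(all ⊤)  OUT=(all ⊤)
  B1:  IN=(all ⊤)  OUT={c:+; rest ⊤}
  B2:  IN={c:+; rest ⊤}  OUT={c:+; rest ⊤}
  B3:  IN=(all ⊤)  OUT={e:+; rest ⊤}
  B4:  IN=(all ⊤)  OUT=(all ⊤)

Merge at B2: IN[B2] = OUT[B1] = {a: ⊤, b: ⊤, c: +, d: ⊤, e: ⊤, f: ⊤}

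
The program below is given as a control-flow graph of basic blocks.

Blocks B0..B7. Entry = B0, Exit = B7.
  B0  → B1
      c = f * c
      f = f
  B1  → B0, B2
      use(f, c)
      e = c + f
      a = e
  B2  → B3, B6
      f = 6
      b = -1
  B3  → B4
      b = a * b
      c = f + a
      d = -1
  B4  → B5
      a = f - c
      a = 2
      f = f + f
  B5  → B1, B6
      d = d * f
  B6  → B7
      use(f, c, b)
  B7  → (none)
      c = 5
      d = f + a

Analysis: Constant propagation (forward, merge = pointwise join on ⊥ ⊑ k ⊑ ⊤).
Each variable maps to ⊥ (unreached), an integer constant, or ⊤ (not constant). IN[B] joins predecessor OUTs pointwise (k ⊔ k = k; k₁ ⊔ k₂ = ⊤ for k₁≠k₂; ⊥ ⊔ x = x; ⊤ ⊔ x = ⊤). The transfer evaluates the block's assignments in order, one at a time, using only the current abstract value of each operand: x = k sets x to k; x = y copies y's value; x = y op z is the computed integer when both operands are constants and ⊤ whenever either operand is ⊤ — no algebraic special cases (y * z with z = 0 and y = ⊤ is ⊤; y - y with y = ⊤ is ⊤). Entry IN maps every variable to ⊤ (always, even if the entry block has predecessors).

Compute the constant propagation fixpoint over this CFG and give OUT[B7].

Per-block solution:
  B0: | IN=(all ⊤) | OUT=(all ⊤)
  B1: | IN=(all ⊤) | OUT=(all ⊤)
  B2: | IN=(all ⊤) | OUT={b:-1, f:6; rest ⊤}
  B3: | IN={b:-1, f:6; rest ⊤} | OUT={d:-1, f:6; rest ⊤}
  B4: | IN={d:-1, f:6; rest ⊤} | OUT={a:2, d:-1, f:12; rest ⊤}
  B5: | IN={a:2, d:-1, f:12; rest ⊤} | OUT={a:2, d:-12, f:12; rest ⊤}
  B6: | IN=(all ⊤) | OUT=(all ⊤)
  B7: | IN=(all ⊤) | OUT={c:5; rest ⊤}

Merge at B7: IN[B7] = OUT[B6] = {a: ⊤, b: ⊤, c: ⊤, d: ⊤, e: ⊤, f: ⊤}
Applying B7's transfer function to that IN value gives OUT[B7] (row B7 above).

Answer: {a: ⊤, b: ⊤, c: 5, d: ⊤, e: ⊤, f: ⊤}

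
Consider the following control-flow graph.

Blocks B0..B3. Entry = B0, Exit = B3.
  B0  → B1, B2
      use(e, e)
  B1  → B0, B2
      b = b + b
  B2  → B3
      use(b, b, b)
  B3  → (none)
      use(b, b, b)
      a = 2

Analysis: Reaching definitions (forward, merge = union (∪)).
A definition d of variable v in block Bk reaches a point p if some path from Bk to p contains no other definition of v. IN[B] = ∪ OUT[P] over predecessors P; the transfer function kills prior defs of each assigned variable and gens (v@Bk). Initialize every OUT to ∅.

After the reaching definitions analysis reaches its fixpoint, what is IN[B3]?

Converged values:
  B0:  IN={b@B1}  OUT={b@B1}
  B1:  IN={b@B1}  OUT={b@B1}
  B2:  IN={b@B1}  OUT={b@B1}
  B3:  IN={b@B1}  OUT={a@B3, b@B1}

Merge at B3: IN[B3] = OUT[B2] = {b@B1}

Answer: {b@B1}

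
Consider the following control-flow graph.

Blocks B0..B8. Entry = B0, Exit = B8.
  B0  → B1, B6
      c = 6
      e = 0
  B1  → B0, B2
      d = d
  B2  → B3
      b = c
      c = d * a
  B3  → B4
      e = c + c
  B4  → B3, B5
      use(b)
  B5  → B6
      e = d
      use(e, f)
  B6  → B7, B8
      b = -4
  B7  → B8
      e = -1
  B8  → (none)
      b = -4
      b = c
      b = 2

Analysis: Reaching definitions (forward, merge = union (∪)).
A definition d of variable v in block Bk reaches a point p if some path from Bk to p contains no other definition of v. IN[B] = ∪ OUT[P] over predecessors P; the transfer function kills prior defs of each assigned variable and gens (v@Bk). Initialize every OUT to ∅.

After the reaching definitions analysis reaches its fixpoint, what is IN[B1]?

Answer: {c@B0, d@B1, e@B0}

Trace:
Fixpoint table:
  B0: | IN={c@B0, d@B1, e@B0} | OUT={c@B0, d@B1, e@B0}
  B1: | IN={c@B0, d@B1, e@B0} | OUT={c@B0, d@B1, e@B0}
  B2: | IN={c@B0, d@B1, e@B0} | OUT={b@B2, c@B2, d@B1, e@B0}
  B3: | IN={b@B2, c@B2, d@B1, e@B0, e@B3} | OUT={b@B2, c@B2, d@B1, e@B3}
  B4: | IN={b@B2, c@B2, d@B1, e@B3} | OUT={b@B2, c@B2, d@B1, e@B3}
  B5: | IN={b@B2, c@B2, d@B1, e@B3} | OUT={b@B2, c@B2, d@B1, e@B5}
  B6: | IN={b@B2, c@B0, c@B2, d@B1, e@B0, e@B5} | OUT={b@B6, c@B0, c@B2, d@B1, e@B0, e@B5}
  B7: | IN={b@B6, c@B0, c@B2, d@B1, e@B0, e@B5} | OUT={b@B6, c@B0, c@B2, d@B1, e@B7}
  B8: | IN={b@B6, c@B0, c@B2, d@B1, e@B0, e@B5, e@B7} | OUT={b@B8, c@B0, c@B2, d@B1, e@B0, e@B5, e@B7}

Merge at B1: IN[B1] = OUT[B0] = {c@B0, d@B1, e@B0}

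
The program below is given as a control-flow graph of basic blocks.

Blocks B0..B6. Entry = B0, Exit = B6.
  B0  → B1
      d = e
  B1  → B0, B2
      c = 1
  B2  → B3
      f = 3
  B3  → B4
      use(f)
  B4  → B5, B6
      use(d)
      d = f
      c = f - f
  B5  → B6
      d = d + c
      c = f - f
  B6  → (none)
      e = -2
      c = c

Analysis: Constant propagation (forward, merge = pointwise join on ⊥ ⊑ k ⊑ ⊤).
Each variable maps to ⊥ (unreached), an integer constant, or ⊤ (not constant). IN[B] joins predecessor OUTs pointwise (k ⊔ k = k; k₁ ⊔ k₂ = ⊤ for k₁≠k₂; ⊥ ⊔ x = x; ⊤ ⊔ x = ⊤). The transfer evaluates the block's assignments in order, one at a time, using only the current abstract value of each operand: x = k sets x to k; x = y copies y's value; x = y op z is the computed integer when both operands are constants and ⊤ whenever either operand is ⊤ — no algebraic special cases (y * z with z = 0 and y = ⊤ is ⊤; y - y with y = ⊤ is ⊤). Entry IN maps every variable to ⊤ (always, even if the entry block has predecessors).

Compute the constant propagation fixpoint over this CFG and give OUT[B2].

Per-block solution:
  B0:  IN=(all ⊤)  OUT=(all ⊤)
  B1:  IN=(all ⊤)  OUT={c:1; rest ⊤}
  B2:  IN={c:1; rest ⊤}  OUT={c:1, f:3; rest ⊤}
  B3:  IN={c:1, f:3; rest ⊤}  OUT={c:1, f:3; rest ⊤}
  B4:  IN={c:1, f:3; rest ⊤}  OUT={c:0, d:3, f:3; rest ⊤}
  B5:  IN={c:0, d:3, f:3; rest ⊤}  OUT={c:0, d:3, f:3; rest ⊤}
  B6:  IN={c:0, d:3, f:3; rest ⊤}  OUT={c:0, d:3, e:-2, f:3; rest ⊤}

Merge at B2: IN[B2] = OUT[B1] = {a: ⊤, b: ⊤, c: 1, d: ⊤, e: ⊤, f: ⊤}
Applying B2's transfer function to that IN value gives OUT[B2] (row B2 above).

Answer: {a: ⊤, b: ⊤, c: 1, d: ⊤, e: ⊤, f: 3}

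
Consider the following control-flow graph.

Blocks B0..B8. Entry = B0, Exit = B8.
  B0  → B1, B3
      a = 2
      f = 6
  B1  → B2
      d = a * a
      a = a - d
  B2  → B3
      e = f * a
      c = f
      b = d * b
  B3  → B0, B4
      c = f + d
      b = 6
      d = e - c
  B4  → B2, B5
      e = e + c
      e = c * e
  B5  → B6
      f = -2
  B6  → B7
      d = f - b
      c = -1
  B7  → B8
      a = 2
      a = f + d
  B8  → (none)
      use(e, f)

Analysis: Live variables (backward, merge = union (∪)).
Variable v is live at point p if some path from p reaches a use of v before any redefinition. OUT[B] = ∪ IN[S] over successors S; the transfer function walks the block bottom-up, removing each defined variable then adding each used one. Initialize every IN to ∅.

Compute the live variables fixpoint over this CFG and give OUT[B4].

Answer: {a, b, d, e, f}

Derivation:
Fixpoint table:
  B0:  IN={b, d, e}  OUT={a, b, d, e, f}
  B1:  IN={a, b, f}  OUT={a, b, d, f}
  B2:  IN={a, b, d, f}  OUT={a, d, e, f}
  B3:  IN={a, d, e, f}  OUT={a, b, c, d, e, f}
  B4:  IN={a, b, c, d, e, f}  OUT={a, b, d, e, f}
  B5:  IN={b, e}  OUT={b, e, f}
  B6:  IN={b, e, f}  OUT={d, e, f}
  B7:  IN={d, e, f}  OUT={e, f}
  B8:  IN={e, f}  OUT={}

Merge at B4: OUT[B4] = IN[B2] ⊔ IN[B5] = {a, b, d, e, f}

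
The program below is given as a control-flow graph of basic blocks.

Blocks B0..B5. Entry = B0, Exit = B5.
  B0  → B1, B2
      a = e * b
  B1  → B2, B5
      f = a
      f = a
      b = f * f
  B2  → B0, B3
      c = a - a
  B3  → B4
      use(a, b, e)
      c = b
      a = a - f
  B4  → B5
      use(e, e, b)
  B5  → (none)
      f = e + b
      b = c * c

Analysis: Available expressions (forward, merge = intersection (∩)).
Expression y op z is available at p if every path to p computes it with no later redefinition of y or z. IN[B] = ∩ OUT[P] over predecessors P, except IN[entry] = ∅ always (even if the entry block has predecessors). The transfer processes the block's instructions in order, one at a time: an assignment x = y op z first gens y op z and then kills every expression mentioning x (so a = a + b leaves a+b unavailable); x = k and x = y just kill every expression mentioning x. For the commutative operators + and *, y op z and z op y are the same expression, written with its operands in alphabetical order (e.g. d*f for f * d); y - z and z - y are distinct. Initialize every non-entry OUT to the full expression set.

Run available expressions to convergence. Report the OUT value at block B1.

Per-block solution:
  B0: | IN={} | OUT={b*e}
  B1: | IN={b*e} | OUT={f*f}
  B2: | IN={} | OUT={a-a}
  B3: | IN={a-a} | OUT={}
  B4: | IN={} | OUT={}
  B5: | IN={} | OUT={c*c}

Merge at B1: IN[B1] = OUT[B0] = {b*e}
Applying B1's transfer function to that IN value gives OUT[B1] (row B1 above).

Answer: {f*f}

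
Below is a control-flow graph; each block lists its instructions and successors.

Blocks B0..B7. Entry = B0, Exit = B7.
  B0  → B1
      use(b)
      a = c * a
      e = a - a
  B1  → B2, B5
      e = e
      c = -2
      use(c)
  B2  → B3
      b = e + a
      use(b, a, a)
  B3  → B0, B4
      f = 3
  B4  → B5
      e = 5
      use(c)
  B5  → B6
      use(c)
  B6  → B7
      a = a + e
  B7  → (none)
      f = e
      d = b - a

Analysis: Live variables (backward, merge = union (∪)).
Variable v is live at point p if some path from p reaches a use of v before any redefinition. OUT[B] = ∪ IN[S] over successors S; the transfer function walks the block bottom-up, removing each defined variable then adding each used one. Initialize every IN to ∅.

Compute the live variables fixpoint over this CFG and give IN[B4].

Answer: {a, b, c}

Trace:
Per-block solution:
  B0: | IN={a, b, c} | OUT={a, b, e}
  B1: | IN={a, b, e} | OUT={a, b, c, e}
  B2: | IN={a, c, e} | OUT={a, b, c}
  B3: | IN={a, b, c} | OUT={a, b, c}
  B4: | IN={a, b, c} | OUT={a, b, c, e}
  B5: | IN={a, b, c, e} | OUT={a, b, e}
  B6: | IN={a, b, e} | OUT={a, b, e}
  B7: | IN={a, b, e} | OUT={}

Merge at B4: OUT[B4] = IN[B5] = {a, b, c, e}
Applying B4's transfer function to that OUT value gives IN[B4] (row B4 above).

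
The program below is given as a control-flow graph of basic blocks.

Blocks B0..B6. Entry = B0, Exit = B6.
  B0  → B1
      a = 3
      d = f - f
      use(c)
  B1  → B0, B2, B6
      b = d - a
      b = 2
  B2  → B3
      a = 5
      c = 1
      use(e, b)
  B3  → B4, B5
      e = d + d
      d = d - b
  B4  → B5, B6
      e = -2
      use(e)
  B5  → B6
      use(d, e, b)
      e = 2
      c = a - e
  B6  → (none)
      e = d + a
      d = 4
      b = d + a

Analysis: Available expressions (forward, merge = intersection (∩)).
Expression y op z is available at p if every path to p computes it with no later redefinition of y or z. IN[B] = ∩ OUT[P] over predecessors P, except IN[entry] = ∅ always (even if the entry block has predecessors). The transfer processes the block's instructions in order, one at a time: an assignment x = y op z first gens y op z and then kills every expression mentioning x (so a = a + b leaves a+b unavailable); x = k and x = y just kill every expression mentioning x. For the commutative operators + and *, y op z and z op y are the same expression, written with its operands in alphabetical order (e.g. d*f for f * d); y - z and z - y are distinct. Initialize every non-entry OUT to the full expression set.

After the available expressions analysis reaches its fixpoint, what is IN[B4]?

Answer: {f-f}

Trace:
Converged values:
  B0:  IN={}  OUT={f-f}
  B1:  IN={f-f}  OUT={d-a, f-f}
  B2:  IN={d-a, f-f}  OUT={f-f}
  B3:  IN={f-f}  OUT={f-f}
  B4:  IN={f-f}  OUT={f-f}
  B5:  IN={f-f}  OUT={a-e, f-f}
  B6:  IN={f-f}  OUT={a+d, f-f}

Merge at B4: IN[B4] = OUT[B3] = {f-f}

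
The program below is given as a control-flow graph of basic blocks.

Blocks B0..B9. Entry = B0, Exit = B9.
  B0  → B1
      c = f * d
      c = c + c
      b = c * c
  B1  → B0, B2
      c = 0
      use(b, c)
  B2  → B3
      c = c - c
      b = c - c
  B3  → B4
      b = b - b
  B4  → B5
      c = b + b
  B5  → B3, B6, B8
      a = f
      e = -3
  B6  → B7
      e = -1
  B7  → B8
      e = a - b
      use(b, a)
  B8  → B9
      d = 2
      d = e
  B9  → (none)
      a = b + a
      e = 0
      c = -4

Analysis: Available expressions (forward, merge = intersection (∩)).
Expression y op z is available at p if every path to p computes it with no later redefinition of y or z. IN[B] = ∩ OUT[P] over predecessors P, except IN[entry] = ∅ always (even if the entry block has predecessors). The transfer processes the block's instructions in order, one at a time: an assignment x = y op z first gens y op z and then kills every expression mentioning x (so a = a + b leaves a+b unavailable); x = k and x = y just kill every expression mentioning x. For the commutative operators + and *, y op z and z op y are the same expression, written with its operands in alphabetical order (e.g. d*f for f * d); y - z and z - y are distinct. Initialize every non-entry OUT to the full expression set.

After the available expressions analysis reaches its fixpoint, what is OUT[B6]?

Answer: {b+b, d*f}

Trace:
Per-block solution:
  B0:   IN={}   OUT={c*c, d*f}
  B1:   IN={c*c, d*f}   OUT={d*f}
  B2:   IN={d*f}   OUT={c-c, d*f}
  B3:   IN={d*f}   OUT={d*f}
  B4:   IN={d*f}   OUT={b+b, d*f}
  B5:   IN={b+b, d*f}   OUT={b+b, d*f}
  B6:   IN={b+b, d*f}   OUT={b+b, d*f}
  B7:   IN={b+b, d*f}   OUT={a-b, b+b, d*f}
  B8:   IN={b+b, d*f}   OUT={b+b}
  B9:   IN={b+b}   OUT={b+b}

Merge at B6: IN[B6] = OUT[B5] = {b+b, d*f}
Applying B6's transfer function to that IN value gives OUT[B6] (row B6 above).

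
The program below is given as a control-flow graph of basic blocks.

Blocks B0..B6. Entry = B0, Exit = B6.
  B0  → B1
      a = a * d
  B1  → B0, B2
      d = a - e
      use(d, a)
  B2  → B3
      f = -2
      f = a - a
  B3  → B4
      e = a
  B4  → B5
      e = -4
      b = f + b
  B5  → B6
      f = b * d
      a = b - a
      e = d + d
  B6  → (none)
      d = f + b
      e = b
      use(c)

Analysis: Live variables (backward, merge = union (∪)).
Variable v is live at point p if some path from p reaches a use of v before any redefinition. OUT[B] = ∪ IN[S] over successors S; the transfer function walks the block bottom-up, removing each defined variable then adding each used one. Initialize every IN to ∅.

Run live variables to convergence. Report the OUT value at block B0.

Converged values:
  B0:   IN={a, b, c, d, e}   OUT={a, b, c, e}
  B1:   IN={a, b, c, e}   OUT={a, b, c, d, e}
  B2:   IN={a, b, c, d}   OUT={a, b, c, d, f}
  B3:   IN={a, b, c, d, f}   OUT={a, b, c, d, f}
  B4:   IN={a, b, c, d, f}   OUT={a, b, c, d}
  B5:   IN={a, b, c, d}   OUT={b, c, f}
  B6:   IN={b, c, f}   OUT={}

Merge at B0: OUT[B0] = IN[B1] = {a, b, c, e}

Answer: {a, b, c, e}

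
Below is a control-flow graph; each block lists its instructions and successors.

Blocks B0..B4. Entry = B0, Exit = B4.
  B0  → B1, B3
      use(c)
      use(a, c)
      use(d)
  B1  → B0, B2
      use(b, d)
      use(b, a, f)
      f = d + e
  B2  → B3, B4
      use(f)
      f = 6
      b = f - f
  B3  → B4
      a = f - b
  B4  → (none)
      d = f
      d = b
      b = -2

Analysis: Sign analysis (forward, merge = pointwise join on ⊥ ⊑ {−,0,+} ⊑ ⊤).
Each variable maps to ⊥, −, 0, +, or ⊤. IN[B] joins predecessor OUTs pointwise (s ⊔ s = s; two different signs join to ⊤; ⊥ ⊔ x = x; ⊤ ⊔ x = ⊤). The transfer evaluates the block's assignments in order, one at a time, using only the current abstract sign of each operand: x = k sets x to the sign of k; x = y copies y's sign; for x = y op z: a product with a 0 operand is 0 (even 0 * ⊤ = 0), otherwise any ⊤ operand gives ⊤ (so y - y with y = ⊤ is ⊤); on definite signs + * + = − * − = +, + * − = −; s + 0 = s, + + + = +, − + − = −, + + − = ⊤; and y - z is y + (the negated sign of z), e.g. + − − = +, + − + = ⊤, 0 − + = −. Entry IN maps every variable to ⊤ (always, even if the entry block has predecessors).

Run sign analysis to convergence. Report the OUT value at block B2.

Answer: {a: ⊤, b: ⊤, c: ⊤, d: ⊤, e: ⊤, f: +}

Derivation:
Converged values:
  B0:   IN=(all ⊤)   OUT=(all ⊤)
  B1:   IN=(all ⊤)   OUT=(all ⊤)
  B2:   IN=(all ⊤)   OUT={f:+; rest ⊤}
  B3:   IN=(all ⊤)   OUT=(all ⊤)
  B4:   IN=(all ⊤)   OUT={b:-; rest ⊤}

Merge at B2: IN[B2] = OUT[B1] = {a: ⊤, b: ⊤, c: ⊤, d: ⊤, e: ⊤, f: ⊤}
Applying B2's transfer function to that IN value gives OUT[B2] (row B2 above).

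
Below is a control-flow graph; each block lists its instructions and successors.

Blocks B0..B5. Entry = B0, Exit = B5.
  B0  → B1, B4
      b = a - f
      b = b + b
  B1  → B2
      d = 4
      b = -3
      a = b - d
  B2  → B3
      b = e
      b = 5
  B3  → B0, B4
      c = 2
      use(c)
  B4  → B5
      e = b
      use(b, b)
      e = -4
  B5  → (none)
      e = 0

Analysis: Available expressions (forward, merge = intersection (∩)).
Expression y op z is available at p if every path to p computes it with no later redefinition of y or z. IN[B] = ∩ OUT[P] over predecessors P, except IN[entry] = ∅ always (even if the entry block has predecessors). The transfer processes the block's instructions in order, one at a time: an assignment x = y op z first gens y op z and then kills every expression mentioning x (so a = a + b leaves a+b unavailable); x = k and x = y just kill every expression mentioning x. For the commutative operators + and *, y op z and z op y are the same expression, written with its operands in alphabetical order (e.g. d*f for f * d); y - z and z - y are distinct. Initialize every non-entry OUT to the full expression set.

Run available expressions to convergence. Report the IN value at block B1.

Fixpoint table:
  B0:  IN={}  OUT={a-f}
  B1:  IN={a-f}  OUT={b-d}
  B2:  IN={b-d}  OUT={}
  B3:  IN={}  OUT={}
  B4:  IN={}  OUT={}
  B5:  IN={}  OUT={}

Merge at B1: IN[B1] = OUT[B0] = {a-f}

Answer: {a-f}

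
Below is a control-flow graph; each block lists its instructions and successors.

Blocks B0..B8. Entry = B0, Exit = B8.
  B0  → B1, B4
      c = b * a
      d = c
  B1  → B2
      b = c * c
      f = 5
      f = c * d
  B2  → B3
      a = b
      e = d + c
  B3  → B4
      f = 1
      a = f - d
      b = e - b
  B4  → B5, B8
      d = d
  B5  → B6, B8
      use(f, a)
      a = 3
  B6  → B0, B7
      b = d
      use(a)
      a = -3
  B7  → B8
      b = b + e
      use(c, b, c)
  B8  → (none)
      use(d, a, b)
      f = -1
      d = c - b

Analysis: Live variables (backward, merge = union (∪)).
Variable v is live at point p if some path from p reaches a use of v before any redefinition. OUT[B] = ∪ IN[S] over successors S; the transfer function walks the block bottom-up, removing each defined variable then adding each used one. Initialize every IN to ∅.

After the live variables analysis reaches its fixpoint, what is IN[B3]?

Answer: {b, c, d, e}

Working:
Per-block solution:
  B0:   IN={a, b, e, f}   OUT={a, b, c, d, e, f}
  B1:   IN={c, d}   OUT={b, c, d}
  B2:   IN={b, c, d}   OUT={b, c, d, e}
  B3:   IN={b, c, d, e}   OUT={a, b, c, d, e, f}
  B4:   IN={a, b, c, d, e, f}   OUT={a, b, c, d, e, f}
  B5:   IN={a, b, c, d, e, f}   OUT={a, b, c, d, e, f}
  B6:   IN={a, c, d, e, f}   OUT={a, b, c, d, e, f}
  B7:   IN={a, b, c, d, e}   OUT={a, b, c, d}
  B8:   IN={a, b, c, d}   OUT={}

Merge at B3: OUT[B3] = IN[B4] = {a, b, c, d, e, f}
Applying B3's transfer function to that OUT value gives IN[B3] (row B3 above).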